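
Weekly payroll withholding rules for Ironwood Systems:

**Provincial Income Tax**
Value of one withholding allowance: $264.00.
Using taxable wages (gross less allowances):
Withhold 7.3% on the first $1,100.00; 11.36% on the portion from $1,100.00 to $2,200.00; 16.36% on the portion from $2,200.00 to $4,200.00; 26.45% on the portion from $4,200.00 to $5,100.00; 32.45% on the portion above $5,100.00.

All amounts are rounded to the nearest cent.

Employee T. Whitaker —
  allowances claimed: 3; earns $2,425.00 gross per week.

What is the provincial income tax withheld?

$140.85

Provincial Income Tax: taxable = $2,425.00 − 3×$264.00 = $1,633.00
  $80.30 + 11.36% × ($1,633.00 − $1,100.00) = $80.30 + 11.36% × $533.00 = $140.85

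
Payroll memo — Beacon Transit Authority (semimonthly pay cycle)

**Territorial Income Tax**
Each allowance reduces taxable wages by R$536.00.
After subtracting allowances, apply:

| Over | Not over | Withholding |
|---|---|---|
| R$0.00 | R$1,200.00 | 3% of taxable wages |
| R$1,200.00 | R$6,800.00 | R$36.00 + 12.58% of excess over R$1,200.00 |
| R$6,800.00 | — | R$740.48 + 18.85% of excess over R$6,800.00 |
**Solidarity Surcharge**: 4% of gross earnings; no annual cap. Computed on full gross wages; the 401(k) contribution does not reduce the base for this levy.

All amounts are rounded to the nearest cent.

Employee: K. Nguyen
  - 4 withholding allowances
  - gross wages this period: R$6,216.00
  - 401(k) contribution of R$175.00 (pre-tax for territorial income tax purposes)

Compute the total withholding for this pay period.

Territorial Income Tax: taxable = R$6,216.00 − R$175.00 − 4×R$536.00 = R$3,897.00
  R$36.00 + 12.58% × (R$3,897.00 − R$1,200.00) = R$36.00 + 12.58% × R$2,697.00 = R$375.28
Solidarity Surcharge: 4% × R$6,216.00 = R$248.64
Total: R$375.28 + R$248.64 = R$623.92

R$623.92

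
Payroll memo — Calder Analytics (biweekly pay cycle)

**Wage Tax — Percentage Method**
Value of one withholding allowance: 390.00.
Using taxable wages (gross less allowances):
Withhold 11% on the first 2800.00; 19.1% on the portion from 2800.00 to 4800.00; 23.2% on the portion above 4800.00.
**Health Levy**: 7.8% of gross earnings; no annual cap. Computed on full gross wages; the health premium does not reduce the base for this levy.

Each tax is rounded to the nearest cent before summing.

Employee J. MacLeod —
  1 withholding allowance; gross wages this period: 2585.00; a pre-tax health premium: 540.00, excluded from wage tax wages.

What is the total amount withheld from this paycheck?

383.68

Wage Tax: taxable = 2585.00 − 540.00 − 1×390.00 = 1655.00
  11% × 1655.00 = 182.05
Health Levy: 7.8% × 2585.00 = 201.63
Total: 182.05 + 201.63 = 383.68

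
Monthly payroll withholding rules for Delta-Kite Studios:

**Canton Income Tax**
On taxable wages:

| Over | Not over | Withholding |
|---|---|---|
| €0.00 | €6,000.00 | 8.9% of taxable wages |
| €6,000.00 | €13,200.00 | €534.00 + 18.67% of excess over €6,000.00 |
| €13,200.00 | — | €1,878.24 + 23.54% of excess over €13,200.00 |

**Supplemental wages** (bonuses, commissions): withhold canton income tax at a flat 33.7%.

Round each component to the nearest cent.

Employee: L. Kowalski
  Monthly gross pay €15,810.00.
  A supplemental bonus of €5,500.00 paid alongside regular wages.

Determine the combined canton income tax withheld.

€4,346.13

Canton Income Tax: taxable = €15,810.00
  €1,878.24 + 23.54% × (€15,810.00 − €13,200.00) = €1,878.24 + 23.54% × €2,610.00 = €2,492.63
Supplemental (33.7% flat on bonus): 33.7% × €5,500.00 = €1,853.50
Total canton income tax: €2,492.63 + €1,853.50 = €4,346.13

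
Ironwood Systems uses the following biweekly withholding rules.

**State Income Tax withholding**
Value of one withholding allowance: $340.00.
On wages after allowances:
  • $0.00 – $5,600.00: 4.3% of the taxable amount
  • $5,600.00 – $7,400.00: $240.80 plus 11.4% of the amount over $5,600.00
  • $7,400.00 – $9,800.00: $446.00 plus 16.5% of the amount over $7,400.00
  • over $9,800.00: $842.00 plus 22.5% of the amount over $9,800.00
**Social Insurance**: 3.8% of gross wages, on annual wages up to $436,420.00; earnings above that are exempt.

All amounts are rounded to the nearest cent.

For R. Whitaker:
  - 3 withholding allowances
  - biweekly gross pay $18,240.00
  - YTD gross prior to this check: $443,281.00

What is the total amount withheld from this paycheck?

State Income Tax: taxable = $18,240.00 − 3×$340.00 = $17,220.00
  $842.00 + 22.5% × ($17,220.00 − $9,800.00) = $842.00 + 22.5% × $7,420.00 = $2,511.50
Social Insurance: YTD $443,281.00 ≥ cap $436,420.00 → $0.00
Total: $2,511.50 + $0.00 = $2,511.50

$2,511.50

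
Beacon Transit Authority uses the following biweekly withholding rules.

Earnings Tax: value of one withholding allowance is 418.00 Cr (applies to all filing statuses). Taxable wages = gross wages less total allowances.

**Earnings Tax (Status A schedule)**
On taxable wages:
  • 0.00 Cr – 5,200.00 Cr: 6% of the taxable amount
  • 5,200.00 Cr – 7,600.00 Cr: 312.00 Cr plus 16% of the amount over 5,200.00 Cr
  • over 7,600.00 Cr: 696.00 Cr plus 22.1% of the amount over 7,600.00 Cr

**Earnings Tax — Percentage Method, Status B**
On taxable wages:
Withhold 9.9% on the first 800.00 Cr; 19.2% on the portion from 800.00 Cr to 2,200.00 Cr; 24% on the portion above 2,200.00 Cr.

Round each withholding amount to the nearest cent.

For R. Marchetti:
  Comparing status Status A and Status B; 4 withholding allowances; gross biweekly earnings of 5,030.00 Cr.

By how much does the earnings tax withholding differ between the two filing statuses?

424.44 Cr

Earnings Tax (Status A): taxable = 5,030.00 Cr − 4×418.00 Cr = 3,358.00 Cr
  6% × 3,358.00 Cr = 201.48 Cr
Earnings Tax (Status B): taxable = 5,030.00 Cr − 4×418.00 Cr = 3,358.00 Cr
  348.00 Cr + 24% × (3,358.00 Cr − 2,200.00 Cr) = 348.00 Cr + 24% × 1,158.00 Cr = 625.92 Cr
Difference: |201.48 Cr − 625.92 Cr| = 424.44 Cr (higher under Status B)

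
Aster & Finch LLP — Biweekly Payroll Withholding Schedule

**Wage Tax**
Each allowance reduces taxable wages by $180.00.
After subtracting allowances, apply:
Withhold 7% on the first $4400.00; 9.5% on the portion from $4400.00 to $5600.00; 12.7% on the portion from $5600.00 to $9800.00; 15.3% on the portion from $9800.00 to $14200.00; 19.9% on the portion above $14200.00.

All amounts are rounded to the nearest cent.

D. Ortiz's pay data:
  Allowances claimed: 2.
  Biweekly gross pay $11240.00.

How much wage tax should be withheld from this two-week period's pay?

$1120.64

Wage Tax: taxable = $11240.00 − 2×$180.00 = $10880.00
  $955.40 + 15.3% × ($10880.00 − $9800.00) = $955.40 + 15.3% × $1080.00 = $1120.64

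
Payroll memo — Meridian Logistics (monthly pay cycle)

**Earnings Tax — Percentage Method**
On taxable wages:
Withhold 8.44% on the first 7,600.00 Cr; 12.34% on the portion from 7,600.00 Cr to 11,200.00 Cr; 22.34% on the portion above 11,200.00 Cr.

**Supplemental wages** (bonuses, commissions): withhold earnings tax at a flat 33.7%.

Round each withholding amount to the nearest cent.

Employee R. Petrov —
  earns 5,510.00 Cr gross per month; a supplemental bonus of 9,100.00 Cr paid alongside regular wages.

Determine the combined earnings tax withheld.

Earnings Tax: taxable = 5,510.00 Cr
  8.44% × 5,510.00 Cr = 465.04 Cr
Supplemental (33.7% flat on bonus): 33.7% × 9,100.00 Cr = 3,066.70 Cr
Total earnings tax: 465.04 Cr + 3,066.70 Cr = 3,531.74 Cr

3,531.74 Cr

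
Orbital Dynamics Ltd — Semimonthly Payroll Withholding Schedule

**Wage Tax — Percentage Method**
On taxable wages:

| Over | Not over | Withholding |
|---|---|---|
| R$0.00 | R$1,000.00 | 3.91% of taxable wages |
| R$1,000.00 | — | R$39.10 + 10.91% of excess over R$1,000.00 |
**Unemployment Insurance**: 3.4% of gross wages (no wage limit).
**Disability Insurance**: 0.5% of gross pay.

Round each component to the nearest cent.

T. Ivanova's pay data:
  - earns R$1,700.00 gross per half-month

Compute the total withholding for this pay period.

Wage Tax: taxable = R$1,700.00
  R$39.10 + 10.91% × (R$1,700.00 − R$1,000.00) = R$39.10 + 10.91% × R$700.00 = R$115.47
Unemployment Insurance: 3.4% × R$1,700.00 = R$57.80
Disability Insurance: 0.5% × R$1,700.00 = R$8.50
Total: R$115.47 + R$57.80 + R$8.50 = R$181.77

R$181.77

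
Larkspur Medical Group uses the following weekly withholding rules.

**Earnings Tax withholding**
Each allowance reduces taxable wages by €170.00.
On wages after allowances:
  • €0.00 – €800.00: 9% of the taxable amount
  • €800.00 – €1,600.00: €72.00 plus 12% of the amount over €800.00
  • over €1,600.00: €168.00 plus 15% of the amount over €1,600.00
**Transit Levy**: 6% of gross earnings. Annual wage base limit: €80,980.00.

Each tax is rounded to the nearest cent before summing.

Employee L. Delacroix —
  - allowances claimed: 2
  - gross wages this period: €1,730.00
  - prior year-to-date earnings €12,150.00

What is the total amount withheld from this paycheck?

€246.60

Earnings Tax: taxable = €1,730.00 − 2×€170.00 = €1,390.00
  €72.00 + 12% × (€1,390.00 − €800.00) = €72.00 + 12% × €590.00 = €142.80
Transit Levy: 6% × €1,730.00 = €103.80
Total: €142.80 + €103.80 = €246.60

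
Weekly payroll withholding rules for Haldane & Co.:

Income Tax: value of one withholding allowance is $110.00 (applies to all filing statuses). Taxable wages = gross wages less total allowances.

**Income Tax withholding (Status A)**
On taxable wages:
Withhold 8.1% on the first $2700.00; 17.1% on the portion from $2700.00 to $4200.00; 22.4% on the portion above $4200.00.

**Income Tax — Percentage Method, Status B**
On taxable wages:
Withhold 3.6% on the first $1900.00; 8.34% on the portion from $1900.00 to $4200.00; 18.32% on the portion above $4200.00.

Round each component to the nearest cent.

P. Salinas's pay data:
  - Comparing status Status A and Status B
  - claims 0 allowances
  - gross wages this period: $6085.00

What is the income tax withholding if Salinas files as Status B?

Income Tax (Status B): taxable = $6085.00
  $260.22 + 18.32% × ($6085.00 − $4200.00) = $260.22 + 18.32% × $1885.00 = $605.55

$605.55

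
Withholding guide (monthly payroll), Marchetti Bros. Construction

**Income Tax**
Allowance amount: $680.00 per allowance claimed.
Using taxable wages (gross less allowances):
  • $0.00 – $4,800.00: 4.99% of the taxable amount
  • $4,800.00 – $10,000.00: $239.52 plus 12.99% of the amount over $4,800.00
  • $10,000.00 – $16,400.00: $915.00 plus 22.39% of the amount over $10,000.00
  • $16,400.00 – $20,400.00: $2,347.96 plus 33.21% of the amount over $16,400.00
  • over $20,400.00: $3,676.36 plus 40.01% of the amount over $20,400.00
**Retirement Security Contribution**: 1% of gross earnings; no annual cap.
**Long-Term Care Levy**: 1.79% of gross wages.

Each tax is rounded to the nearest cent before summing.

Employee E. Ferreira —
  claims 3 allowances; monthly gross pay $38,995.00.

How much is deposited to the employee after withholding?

$27,607.02

Income Tax: taxable = $38,995.00 − 3×$680.00 = $36,955.00
  $3,676.36 + 40.01% × ($36,955.00 − $20,400.00) = $3,676.36 + 40.01% × $16,555.00 = $10,300.02
Retirement Security Contribution: 1% × $38,995.00 = $389.95
Long-Term Care Levy: 1.79% × $38,995.00 = $698.01
Total withheld: $10,300.02 + $389.95 + $698.01 = $11,387.98
Net pay: $38,995.00 − $11,387.98 = $27,607.02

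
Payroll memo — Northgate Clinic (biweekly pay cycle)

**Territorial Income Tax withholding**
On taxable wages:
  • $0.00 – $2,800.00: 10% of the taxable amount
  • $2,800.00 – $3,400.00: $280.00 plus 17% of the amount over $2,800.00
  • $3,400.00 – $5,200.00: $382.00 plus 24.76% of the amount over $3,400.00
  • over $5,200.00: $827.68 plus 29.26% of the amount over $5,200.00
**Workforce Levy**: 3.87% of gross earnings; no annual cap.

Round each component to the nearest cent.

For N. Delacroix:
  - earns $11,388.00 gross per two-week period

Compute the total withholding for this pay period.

Territorial Income Tax: taxable = $11,388.00
  $827.68 + 29.26% × ($11,388.00 − $5,200.00) = $827.68 + 29.26% × $6,188.00 = $2,638.29
Workforce Levy: 3.87% × $11,388.00 = $440.72
Total: $2,638.29 + $440.72 = $3,079.01

$3,079.01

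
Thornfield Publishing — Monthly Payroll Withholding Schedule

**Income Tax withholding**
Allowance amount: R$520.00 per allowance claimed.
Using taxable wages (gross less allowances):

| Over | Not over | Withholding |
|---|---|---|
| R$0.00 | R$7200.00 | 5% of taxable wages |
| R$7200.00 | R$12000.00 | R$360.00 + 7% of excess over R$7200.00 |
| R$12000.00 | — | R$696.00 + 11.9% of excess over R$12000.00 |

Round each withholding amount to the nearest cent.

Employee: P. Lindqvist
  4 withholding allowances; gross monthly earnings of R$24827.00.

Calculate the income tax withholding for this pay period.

R$1974.89

Income Tax: taxable = R$24827.00 − 4×R$520.00 = R$22747.00
  R$696.00 + 11.9% × (R$22747.00 − R$12000.00) = R$696.00 + 11.9% × R$10747.00 = R$1974.89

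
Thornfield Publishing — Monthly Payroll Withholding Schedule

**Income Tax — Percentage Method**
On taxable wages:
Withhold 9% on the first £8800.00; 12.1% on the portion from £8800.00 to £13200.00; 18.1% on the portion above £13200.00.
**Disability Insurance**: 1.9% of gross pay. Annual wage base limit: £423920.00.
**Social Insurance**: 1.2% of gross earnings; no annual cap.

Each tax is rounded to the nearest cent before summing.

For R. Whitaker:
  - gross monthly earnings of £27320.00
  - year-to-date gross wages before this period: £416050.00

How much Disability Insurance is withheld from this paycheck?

Disability Insurance: cap £423920.00 − YTD £416050.00 = £7870.00 subject; 1.9% × £7870.00 = £149.53

£149.53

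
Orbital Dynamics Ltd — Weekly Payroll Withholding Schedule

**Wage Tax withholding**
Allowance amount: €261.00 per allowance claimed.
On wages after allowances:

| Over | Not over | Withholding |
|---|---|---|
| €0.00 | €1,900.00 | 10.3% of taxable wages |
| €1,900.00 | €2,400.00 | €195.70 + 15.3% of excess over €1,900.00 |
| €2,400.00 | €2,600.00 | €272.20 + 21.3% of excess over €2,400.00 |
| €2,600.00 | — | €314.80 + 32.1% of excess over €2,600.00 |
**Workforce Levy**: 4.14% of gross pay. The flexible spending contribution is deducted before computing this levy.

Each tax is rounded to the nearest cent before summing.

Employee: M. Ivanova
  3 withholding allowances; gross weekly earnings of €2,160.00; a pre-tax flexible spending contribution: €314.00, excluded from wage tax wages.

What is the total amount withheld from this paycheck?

Wage Tax: taxable = €2,160.00 − €314.00 − 3×€261.00 = €1,063.00
  10.3% × €1,063.00 = €109.49
Workforce Levy: 4.14% × €1,846.00 = €76.42
Total: €109.49 + €76.42 = €185.91

€185.91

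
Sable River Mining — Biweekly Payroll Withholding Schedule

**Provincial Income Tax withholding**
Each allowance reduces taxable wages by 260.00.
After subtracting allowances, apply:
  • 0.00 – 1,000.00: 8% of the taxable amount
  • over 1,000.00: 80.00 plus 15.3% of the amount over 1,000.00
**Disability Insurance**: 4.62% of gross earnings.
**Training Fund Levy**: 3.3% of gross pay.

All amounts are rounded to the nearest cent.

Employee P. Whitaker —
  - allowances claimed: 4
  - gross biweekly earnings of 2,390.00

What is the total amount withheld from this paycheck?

Provincial Income Tax: taxable = 2,390.00 − 4×260.00 = 1,350.00
  80.00 + 15.3% × (1,350.00 − 1,000.00) = 80.00 + 15.3% × 350.00 = 133.55
Disability Insurance: 4.62% × 2,390.00 = 110.42
Training Fund Levy: 3.3% × 2,390.00 = 78.87
Total: 133.55 + 110.42 + 78.87 = 322.84

322.84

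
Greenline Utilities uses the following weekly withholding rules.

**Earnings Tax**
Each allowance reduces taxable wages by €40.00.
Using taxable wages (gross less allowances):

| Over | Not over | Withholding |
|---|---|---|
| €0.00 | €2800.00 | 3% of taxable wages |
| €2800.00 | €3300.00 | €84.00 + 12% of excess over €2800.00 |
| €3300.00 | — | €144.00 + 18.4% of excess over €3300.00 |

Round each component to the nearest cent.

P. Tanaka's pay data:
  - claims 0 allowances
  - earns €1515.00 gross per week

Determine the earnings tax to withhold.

€45.45

Earnings Tax: taxable = €1515.00
  3% × €1515.00 = €45.45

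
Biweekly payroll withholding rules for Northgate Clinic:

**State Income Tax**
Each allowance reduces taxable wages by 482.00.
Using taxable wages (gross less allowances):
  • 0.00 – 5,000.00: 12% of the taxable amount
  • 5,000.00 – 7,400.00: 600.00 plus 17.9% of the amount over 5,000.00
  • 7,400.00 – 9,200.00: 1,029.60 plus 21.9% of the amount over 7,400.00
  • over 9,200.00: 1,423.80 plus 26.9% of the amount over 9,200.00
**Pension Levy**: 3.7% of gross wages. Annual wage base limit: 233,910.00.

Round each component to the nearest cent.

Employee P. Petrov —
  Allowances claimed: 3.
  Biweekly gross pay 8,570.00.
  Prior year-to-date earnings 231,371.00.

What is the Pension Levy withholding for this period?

Pension Levy: cap 233,910.00 − YTD 231,371.00 = 2,539.00 subject; 3.7% × 2,539.00 = 93.94

93.94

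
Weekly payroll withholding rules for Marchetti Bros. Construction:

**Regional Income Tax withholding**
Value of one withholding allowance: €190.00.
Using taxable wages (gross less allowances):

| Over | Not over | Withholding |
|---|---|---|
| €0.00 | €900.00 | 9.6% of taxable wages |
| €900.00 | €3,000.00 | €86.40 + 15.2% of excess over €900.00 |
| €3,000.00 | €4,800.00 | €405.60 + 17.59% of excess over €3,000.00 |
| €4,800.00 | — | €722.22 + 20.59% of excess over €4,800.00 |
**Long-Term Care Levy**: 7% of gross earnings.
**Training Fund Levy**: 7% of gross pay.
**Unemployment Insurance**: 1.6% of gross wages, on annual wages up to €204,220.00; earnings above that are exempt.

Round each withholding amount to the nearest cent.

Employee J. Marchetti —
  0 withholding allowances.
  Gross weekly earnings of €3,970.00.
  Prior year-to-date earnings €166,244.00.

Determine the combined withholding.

€1,195.54

Regional Income Tax: taxable = €3,970.00
  €405.60 + 17.59% × (€3,970.00 − €3,000.00) = €405.60 + 17.59% × €970.00 = €576.22
Long-Term Care Levy: 7% × €3,970.00 = €277.90
Training Fund Levy: 7% × €3,970.00 = €277.90
Unemployment Insurance: 1.6% × €3,970.00 = €63.52
Total: €576.22 + €277.90 + €277.90 + €63.52 = €1,195.54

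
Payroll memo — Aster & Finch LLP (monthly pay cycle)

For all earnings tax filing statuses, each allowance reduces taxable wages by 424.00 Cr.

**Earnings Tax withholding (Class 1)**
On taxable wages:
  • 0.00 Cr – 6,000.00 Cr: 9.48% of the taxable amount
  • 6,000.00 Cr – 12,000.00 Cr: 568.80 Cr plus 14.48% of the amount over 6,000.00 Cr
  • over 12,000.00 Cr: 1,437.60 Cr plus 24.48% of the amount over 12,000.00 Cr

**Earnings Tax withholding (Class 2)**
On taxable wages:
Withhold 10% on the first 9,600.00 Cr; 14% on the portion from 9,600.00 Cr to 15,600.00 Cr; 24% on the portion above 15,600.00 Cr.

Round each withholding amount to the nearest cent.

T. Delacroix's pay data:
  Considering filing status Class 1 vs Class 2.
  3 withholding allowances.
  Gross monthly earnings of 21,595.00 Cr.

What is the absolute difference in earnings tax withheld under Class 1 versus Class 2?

Earnings Tax (Class 1): taxable = 21,595.00 Cr − 3×424.00 Cr = 20,323.00 Cr
  1,437.60 Cr + 24.48% × (20,323.00 Cr − 12,000.00 Cr) = 1,437.60 Cr + 24.48% × 8,323.00 Cr = 3,475.07 Cr
Earnings Tax (Class 2): taxable = 21,595.00 Cr − 3×424.00 Cr = 20,323.00 Cr
  1,800.00 Cr + 24% × (20,323.00 Cr − 15,600.00 Cr) = 1,800.00 Cr + 24% × 4,723.00 Cr = 2,933.52 Cr
Difference: |3,475.07 Cr − 2,933.52 Cr| = 541.55 Cr (higher under Class 1)

541.55 Cr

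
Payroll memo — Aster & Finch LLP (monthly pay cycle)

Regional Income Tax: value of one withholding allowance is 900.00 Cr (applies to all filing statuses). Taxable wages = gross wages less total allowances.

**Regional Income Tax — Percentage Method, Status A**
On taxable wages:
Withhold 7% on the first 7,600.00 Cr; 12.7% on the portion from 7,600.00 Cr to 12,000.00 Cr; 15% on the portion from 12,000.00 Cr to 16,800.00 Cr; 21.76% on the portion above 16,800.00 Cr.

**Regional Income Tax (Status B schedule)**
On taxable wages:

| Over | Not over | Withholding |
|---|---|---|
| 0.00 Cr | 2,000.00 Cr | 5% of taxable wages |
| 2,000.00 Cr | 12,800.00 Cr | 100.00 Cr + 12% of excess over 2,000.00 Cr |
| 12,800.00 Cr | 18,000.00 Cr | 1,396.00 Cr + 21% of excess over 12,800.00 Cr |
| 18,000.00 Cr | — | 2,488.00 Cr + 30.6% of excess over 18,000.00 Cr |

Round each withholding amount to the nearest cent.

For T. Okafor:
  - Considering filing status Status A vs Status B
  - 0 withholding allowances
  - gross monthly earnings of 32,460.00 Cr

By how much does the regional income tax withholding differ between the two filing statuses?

Regional Income Tax (Status A): taxable = 32,460.00 Cr
  1,810.80 Cr + 21.76% × (32,460.00 Cr − 16,800.00 Cr) = 1,810.80 Cr + 21.76% × 15,660.00 Cr = 5,218.42 Cr
Regional Income Tax (Status B): taxable = 32,460.00 Cr
  2,488.00 Cr + 30.6% × (32,460.00 Cr − 18,000.00 Cr) = 2,488.00 Cr + 30.6% × 14,460.00 Cr = 6,912.76 Cr
Difference: |5,218.42 Cr − 6,912.76 Cr| = 1,694.34 Cr (higher under Status B)

1,694.34 Cr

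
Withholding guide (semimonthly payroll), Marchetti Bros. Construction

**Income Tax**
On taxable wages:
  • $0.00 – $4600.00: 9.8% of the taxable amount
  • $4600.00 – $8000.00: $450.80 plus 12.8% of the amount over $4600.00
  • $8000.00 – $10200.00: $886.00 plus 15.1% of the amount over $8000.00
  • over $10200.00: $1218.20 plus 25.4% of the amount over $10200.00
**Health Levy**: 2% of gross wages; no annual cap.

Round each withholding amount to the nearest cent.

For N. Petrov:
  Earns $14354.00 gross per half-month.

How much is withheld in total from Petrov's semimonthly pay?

Income Tax: taxable = $14354.00
  $1218.20 + 25.4% × ($14354.00 − $10200.00) = $1218.20 + 25.4% × $4154.00 = $2273.32
Health Levy: 2% × $14354.00 = $287.08
Total: $2273.32 + $287.08 = $2560.40

$2560.40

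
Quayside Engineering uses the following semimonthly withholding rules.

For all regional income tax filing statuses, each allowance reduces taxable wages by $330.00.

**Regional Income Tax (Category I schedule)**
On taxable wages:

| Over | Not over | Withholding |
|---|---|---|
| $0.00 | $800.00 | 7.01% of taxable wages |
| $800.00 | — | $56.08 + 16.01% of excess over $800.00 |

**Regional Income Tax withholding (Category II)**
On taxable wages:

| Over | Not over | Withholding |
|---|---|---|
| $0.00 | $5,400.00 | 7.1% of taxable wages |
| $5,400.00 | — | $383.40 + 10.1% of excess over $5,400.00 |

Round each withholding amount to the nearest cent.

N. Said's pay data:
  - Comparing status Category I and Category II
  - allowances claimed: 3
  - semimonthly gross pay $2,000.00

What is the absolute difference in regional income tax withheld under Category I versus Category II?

Regional Income Tax (Category I): taxable = $2,000.00 − 3×$330.00 = $1,010.00
  $56.08 + 16.01% × ($1,010.00 − $800.00) = $56.08 + 16.01% × $210.00 = $89.70
Regional Income Tax (Category II): taxable = $2,000.00 − 3×$330.00 = $1,010.00
  7.1% × $1,010.00 = $71.71
Difference: |$89.70 − $71.71| = $17.99 (higher under Category I)

$17.99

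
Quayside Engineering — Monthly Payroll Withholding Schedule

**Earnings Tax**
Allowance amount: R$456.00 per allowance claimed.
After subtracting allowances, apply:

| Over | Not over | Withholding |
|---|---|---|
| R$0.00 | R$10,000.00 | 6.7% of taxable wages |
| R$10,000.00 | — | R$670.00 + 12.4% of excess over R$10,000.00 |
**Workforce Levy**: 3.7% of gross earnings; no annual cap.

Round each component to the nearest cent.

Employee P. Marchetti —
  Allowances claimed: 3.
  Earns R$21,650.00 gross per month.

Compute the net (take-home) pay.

Earnings Tax: taxable = R$21,650.00 − 3×R$456.00 = R$20,282.00
  R$670.00 + 12.4% × (R$20,282.00 − R$10,000.00) = R$670.00 + 12.4% × R$10,282.00 = R$1,944.97
Workforce Levy: 3.7% × R$21,650.00 = R$801.05
Total withheld: R$1,944.97 + R$801.05 = R$2,746.02
Net pay: R$21,650.00 − R$2,746.02 = R$18,903.98

R$18,903.98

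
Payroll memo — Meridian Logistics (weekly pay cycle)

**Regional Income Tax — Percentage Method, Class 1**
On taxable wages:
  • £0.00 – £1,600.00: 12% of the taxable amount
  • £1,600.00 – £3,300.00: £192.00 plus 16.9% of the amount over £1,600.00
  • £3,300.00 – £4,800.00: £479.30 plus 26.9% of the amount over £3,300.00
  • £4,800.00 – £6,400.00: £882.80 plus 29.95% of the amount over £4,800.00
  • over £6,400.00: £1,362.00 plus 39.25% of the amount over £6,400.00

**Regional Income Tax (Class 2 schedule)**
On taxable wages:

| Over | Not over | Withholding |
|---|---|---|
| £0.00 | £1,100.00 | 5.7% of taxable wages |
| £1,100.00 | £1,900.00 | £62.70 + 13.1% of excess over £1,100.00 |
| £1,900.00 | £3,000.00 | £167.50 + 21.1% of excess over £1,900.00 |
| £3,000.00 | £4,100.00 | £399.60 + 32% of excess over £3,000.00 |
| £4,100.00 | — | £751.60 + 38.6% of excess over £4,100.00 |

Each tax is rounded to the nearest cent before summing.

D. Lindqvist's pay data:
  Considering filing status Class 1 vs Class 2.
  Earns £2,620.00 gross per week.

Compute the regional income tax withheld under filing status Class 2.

Regional Income Tax (Class 2): taxable = £2,620.00
  £167.50 + 21.1% × (£2,620.00 − £1,900.00) = £167.50 + 21.1% × £720.00 = £319.42

£319.42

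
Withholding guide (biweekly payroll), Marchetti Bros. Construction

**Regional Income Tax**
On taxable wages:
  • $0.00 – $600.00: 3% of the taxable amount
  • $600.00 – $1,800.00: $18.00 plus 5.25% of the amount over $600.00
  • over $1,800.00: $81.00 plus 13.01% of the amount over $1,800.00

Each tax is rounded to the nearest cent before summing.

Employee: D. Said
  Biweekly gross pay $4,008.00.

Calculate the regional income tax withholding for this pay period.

Regional Income Tax: taxable = $4,008.00
  $81.00 + 13.01% × ($4,008.00 − $1,800.00) = $81.00 + 13.01% × $2,208.00 = $368.26

$368.26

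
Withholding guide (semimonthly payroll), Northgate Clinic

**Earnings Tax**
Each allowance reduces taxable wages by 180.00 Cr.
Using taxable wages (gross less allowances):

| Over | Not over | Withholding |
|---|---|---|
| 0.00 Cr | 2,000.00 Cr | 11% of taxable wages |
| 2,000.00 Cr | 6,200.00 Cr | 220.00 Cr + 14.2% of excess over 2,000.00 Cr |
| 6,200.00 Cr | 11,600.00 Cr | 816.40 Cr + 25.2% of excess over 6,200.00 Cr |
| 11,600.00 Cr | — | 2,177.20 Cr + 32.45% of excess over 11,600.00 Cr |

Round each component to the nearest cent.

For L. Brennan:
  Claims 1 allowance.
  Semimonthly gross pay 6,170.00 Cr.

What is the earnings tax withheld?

Earnings Tax: taxable = 6,170.00 Cr − 1×180.00 Cr = 5,990.00 Cr
  220.00 Cr + 14.2% × (5,990.00 Cr − 2,000.00 Cr) = 220.00 Cr + 14.2% × 3,990.00 Cr = 786.58 Cr

786.58 Cr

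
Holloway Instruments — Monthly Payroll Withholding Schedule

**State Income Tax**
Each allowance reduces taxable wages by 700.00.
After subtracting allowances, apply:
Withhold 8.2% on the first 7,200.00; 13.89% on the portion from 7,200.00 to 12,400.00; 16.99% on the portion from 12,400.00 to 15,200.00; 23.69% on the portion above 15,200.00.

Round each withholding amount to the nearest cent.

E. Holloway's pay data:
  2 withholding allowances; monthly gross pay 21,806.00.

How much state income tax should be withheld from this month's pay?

3,021.70

State Income Tax: taxable = 21,806.00 − 2×700.00 = 20,406.00
  1,788.40 + 23.69% × (20,406.00 − 15,200.00) = 1,788.40 + 23.69% × 5,206.00 = 3,021.70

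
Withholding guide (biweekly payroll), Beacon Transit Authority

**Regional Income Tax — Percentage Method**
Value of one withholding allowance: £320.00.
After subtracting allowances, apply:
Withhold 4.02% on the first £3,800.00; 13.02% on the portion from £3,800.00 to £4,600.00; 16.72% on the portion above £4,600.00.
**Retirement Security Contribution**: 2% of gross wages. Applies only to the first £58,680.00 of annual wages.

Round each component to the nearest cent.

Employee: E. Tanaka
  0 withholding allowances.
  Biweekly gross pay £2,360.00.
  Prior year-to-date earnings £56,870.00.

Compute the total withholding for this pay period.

Regional Income Tax: taxable = £2,360.00
  4.02% × £2,360.00 = £94.87
Retirement Security Contribution: cap £58,680.00 − YTD £56,870.00 = £1,810.00 subject; 2% × £1,810.00 = £36.20
Total: £94.87 + £36.20 = £131.07

£131.07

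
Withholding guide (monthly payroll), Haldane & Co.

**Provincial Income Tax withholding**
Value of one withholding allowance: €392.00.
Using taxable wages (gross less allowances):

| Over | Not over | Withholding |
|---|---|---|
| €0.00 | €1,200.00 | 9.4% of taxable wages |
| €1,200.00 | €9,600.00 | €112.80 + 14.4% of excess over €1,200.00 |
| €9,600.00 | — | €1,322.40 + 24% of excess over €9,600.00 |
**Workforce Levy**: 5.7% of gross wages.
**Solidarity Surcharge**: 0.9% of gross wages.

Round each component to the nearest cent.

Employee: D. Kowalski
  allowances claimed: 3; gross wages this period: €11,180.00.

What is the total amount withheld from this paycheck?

€2,157.24

Provincial Income Tax: taxable = €11,180.00 − 3×€392.00 = €10,004.00
  €1,322.40 + 24% × (€10,004.00 − €9,600.00) = €1,322.40 + 24% × €404.00 = €1,419.36
Workforce Levy: 5.7% × €11,180.00 = €637.26
Solidarity Surcharge: 0.9% × €11,180.00 = €100.62
Total: €1,419.36 + €637.26 + €100.62 = €2,157.24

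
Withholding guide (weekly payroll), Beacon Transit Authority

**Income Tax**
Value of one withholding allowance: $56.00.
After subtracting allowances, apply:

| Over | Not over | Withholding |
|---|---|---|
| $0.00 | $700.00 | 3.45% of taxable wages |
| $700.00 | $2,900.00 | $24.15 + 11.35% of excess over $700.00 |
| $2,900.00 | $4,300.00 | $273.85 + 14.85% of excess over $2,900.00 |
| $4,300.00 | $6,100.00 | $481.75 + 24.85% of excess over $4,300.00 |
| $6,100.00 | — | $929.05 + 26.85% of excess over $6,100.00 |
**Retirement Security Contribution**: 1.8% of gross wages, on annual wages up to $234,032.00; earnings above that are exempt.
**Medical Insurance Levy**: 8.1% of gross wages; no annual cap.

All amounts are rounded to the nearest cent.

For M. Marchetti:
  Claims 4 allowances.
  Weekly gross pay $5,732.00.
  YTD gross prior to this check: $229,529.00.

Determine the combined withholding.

$1,327.28

Income Tax: taxable = $5,732.00 − 4×$56.00 = $5,508.00
  $481.75 + 24.85% × ($5,508.00 − $4,300.00) = $481.75 + 24.85% × $1,208.00 = $781.94
Retirement Security Contribution: cap $234,032.00 − YTD $229,529.00 = $4,503.00 subject; 1.8% × $4,503.00 = $81.05
Medical Insurance Levy: 8.1% × $5,732.00 = $464.29
Total: $781.94 + $81.05 + $464.29 = $1,327.28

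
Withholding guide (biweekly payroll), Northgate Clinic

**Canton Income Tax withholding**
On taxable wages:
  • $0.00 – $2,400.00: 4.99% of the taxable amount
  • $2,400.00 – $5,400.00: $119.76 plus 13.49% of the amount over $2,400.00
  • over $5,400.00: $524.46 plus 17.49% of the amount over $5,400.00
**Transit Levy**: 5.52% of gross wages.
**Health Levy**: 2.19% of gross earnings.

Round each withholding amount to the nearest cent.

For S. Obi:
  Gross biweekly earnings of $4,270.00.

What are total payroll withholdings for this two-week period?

Canton Income Tax: taxable = $4,270.00
  $119.76 + 13.49% × ($4,270.00 − $2,400.00) = $119.76 + 13.49% × $1,870.00 = $372.02
Transit Levy: 5.52% × $4,270.00 = $235.70
Health Levy: 2.19% × $4,270.00 = $93.51
Total: $372.02 + $235.70 + $93.51 = $701.23

$701.23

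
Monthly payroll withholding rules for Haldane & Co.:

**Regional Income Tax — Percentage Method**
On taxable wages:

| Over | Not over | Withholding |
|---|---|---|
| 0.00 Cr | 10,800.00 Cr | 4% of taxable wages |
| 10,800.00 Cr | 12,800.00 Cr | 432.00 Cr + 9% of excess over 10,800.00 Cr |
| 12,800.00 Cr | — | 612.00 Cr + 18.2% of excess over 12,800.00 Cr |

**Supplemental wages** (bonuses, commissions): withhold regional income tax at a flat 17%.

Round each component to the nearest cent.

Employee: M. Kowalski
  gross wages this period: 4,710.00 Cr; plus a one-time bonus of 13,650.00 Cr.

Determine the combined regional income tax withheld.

Regional Income Tax: taxable = 4,710.00 Cr
  4% × 4,710.00 Cr = 188.40 Cr
Supplemental (17% flat on bonus): 17% × 13,650.00 Cr = 2,320.50 Cr
Total regional income tax: 188.40 Cr + 2,320.50 Cr = 2,508.90 Cr

2,508.90 Cr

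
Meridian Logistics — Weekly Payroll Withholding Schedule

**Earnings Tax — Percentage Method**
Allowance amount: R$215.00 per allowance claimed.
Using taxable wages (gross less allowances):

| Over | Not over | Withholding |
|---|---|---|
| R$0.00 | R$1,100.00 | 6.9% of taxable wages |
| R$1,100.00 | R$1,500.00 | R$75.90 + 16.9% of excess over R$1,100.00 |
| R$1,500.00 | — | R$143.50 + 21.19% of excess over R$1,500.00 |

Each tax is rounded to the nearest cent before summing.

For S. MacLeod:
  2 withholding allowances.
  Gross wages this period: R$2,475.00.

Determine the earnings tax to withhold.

R$258.99

Earnings Tax: taxable = R$2,475.00 − 2×R$215.00 = R$2,045.00
  R$143.50 + 21.19% × (R$2,045.00 − R$1,500.00) = R$143.50 + 21.19% × R$545.00 = R$258.99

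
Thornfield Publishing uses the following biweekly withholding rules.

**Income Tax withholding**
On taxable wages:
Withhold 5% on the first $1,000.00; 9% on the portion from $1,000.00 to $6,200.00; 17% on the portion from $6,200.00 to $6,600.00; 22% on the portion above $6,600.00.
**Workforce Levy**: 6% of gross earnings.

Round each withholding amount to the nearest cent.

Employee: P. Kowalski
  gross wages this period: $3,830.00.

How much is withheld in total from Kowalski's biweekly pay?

$534.50

Income Tax: taxable = $3,830.00
  $50.00 + 9% × ($3,830.00 − $1,000.00) = $50.00 + 9% × $2,830.00 = $304.70
Workforce Levy: 6% × $3,830.00 = $229.80
Total: $304.70 + $229.80 = $534.50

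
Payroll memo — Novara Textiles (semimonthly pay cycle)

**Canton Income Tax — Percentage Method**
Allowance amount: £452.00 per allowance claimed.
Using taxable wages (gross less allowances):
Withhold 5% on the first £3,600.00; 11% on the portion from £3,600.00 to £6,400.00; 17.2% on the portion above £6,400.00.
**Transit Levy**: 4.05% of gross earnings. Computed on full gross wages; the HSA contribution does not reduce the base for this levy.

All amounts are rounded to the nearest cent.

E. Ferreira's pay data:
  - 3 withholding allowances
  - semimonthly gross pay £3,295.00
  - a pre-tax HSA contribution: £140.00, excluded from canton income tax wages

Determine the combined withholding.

£223.40

Canton Income Tax: taxable = £3,295.00 − £140.00 − 3×£452.00 = £1,799.00
  5% × £1,799.00 = £89.95
Transit Levy: 4.05% × £3,295.00 = £133.45
Total: £89.95 + £133.45 = £223.40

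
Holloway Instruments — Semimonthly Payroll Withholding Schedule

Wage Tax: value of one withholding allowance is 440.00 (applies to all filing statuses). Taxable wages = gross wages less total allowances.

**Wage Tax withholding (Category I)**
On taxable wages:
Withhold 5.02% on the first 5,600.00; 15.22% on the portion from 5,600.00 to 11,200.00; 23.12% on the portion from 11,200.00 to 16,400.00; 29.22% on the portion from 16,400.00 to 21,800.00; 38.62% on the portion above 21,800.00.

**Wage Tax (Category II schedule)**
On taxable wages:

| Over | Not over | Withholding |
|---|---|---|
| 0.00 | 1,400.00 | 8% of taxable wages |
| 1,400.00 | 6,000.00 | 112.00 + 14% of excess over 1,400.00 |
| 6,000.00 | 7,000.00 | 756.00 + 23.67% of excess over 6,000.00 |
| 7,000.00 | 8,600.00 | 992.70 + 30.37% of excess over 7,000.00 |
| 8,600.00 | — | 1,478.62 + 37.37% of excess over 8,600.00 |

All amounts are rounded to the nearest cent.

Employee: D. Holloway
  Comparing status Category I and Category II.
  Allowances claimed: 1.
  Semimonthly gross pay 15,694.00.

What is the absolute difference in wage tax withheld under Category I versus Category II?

1,894.50

Wage Tax (Category I): taxable = 15,694.00 − 1×440.00 = 15,254.00
  1,133.44 + 23.12% × (15,254.00 − 11,200.00) = 1,133.44 + 23.12% × 4,054.00 = 2,070.72
Wage Tax (Category II): taxable = 15,694.00 − 1×440.00 = 15,254.00
  1,478.62 + 37.37% × (15,254.00 − 8,600.00) = 1,478.62 + 37.37% × 6,654.00 = 3,965.22
Difference: |2,070.72 − 3,965.22| = 1,894.50 (higher under Category II)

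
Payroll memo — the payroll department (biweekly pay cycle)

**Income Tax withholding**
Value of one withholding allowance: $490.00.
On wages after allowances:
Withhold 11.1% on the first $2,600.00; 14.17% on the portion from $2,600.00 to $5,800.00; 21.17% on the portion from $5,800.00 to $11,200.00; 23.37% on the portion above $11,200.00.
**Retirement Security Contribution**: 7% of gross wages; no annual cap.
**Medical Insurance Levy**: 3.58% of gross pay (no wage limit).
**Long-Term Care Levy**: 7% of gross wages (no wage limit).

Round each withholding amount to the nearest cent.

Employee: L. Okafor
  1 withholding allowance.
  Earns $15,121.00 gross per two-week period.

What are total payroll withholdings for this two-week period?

Income Tax: taxable = $15,121.00 − 1×$490.00 = $14,631.00
  $1,885.22 + 23.37% × ($14,631.00 − $11,200.00) = $1,885.22 + 23.37% × $3,431.00 = $2,687.04
Retirement Security Contribution: 7% × $15,121.00 = $1,058.47
Medical Insurance Levy: 3.58% × $15,121.00 = $541.33
Long-Term Care Levy: 7% × $15,121.00 = $1,058.47
Total: $2,687.04 + $1,058.47 + $541.33 + $1,058.47 = $5,345.31

$5,345.31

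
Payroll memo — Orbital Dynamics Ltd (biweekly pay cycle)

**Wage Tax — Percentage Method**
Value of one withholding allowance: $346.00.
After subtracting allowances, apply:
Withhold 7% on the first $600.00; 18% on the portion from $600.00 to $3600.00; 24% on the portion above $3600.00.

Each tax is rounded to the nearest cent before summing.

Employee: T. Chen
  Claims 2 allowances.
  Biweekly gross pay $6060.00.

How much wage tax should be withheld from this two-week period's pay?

Wage Tax: taxable = $6060.00 − 2×$346.00 = $5368.00
  $582.00 + 24% × ($5368.00 − $3600.00) = $582.00 + 24% × $1768.00 = $1006.32

$1006.32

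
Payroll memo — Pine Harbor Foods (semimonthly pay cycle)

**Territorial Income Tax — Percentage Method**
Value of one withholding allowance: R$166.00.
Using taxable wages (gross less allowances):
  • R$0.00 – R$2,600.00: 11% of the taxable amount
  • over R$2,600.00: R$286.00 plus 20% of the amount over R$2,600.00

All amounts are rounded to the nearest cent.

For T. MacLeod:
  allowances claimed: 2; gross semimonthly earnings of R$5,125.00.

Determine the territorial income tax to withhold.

R$724.60

Territorial Income Tax: taxable = R$5,125.00 − 2×R$166.00 = R$4,793.00
  R$286.00 + 20% × (R$4,793.00 − R$2,600.00) = R$286.00 + 20% × R$2,193.00 = R$724.60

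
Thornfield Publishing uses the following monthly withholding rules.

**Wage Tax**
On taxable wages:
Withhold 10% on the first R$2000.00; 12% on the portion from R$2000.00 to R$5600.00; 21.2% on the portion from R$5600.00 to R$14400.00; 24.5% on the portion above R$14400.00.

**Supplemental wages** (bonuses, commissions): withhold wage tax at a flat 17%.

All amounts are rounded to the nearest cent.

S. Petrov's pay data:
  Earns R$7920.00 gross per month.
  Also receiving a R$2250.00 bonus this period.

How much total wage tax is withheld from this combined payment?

R$1506.34

Wage Tax: taxable = R$7920.00
  R$632.00 + 21.2% × (R$7920.00 − R$5600.00) = R$632.00 + 21.2% × R$2320.00 = R$1123.84
Supplemental (17% flat on bonus): 17% × R$2250.00 = R$382.50
Total wage tax: R$1123.84 + R$382.50 = R$1506.34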